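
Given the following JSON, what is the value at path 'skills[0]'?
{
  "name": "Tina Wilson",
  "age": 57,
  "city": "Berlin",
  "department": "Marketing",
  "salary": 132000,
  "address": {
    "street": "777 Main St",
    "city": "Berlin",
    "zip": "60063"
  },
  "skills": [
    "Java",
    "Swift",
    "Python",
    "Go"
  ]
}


Query: skills[0]
Path: skills -> first element
Value: Java

Java


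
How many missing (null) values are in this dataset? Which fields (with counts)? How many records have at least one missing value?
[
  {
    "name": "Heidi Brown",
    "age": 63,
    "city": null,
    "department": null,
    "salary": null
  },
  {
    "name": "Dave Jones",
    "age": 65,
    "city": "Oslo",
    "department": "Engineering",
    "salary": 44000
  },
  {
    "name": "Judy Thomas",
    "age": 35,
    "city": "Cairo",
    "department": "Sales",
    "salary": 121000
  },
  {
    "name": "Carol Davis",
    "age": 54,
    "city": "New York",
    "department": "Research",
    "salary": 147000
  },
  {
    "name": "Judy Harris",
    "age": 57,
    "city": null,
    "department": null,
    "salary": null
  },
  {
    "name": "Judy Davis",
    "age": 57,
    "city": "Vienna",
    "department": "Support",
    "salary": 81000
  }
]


Checking for missing (null) values in 6 records:

  Heidi Brown: city, department, salary
  Dave Jones: complete
  Judy Thomas: complete
  Carol Davis: complete
  Judy Harris: city, department, salary
  Judy Davis: complete

Per field:
  name: 0 missing
  age: 0 missing
  city: 2 missing
  department: 2 missing
  salary: 2 missing

Total missing values: 6
Records with any missing: 2

6 missing values (city: 2, department: 2, salary: 2); 2 incomplete records


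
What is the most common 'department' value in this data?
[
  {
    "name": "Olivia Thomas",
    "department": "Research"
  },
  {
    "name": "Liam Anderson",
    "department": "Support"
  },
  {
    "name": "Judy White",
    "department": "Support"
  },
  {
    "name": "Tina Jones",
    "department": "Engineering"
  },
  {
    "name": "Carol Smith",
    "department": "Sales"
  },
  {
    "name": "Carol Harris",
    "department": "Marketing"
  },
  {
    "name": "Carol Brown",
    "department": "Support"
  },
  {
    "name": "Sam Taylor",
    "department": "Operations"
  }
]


Counting 'department' values across 8 records:

  Support: 3 ###
  Research: 1 #
  Engineering: 1 #
  Sales: 1 #
  Marketing: 1 #
  Operations: 1 #

Most common: Support (3 times)

Support (3 times)


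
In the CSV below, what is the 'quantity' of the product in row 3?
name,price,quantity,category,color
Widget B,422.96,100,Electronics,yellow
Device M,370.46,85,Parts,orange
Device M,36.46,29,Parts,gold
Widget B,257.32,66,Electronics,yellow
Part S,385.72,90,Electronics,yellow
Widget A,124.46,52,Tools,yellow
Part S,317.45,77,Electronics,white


Query: Row 3 ('Device M'), column 'quantity'
Value: 29

29


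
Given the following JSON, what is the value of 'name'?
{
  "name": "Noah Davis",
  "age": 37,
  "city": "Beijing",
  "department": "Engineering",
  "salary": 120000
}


Looking up field 'name'
Value: Noah Davis

Noah Davis


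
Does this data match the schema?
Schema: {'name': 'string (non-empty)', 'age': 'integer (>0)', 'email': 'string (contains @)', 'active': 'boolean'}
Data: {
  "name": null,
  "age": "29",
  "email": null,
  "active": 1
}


Validating each field against schema:
  name: FAIL (null is not a string)
  age: FAIL ("29" is not an integer)
  email: FAIL (null is not a string)
  active: FAIL (1 is not a boolean)

Result: INVALID (4 errors: name, age, email, active)

INVALID (4 errors: name, age, email, active)


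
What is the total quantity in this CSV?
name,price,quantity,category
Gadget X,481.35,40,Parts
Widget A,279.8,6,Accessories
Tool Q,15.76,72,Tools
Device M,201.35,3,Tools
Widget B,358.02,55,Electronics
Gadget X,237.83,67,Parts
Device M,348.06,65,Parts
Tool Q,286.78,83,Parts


Computing total quantity:
Values: [40, 6, 72, 3, 55, 67, 65, 83]
Sum = 391

391


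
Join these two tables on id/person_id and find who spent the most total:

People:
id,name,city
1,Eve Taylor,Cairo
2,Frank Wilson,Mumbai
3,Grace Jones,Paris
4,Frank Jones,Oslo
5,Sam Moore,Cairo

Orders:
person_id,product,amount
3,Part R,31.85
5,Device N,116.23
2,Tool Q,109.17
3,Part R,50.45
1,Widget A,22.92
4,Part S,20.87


Join on: people.id = orders.person_id

Joined rows:
  Grace Jones (Paris) bought Part R for $31.85
  Sam Moore (Cairo) bought Device N for $116.23
  Frank Wilson (Mumbai) bought Tool Q for $109.17
  Grace Jones (Paris) bought Part R for $50.45
  Eve Taylor (Cairo) bought Widget A for $22.92
  Frank Jones (Oslo) bought Part S for $20.87

Total per person:
  Sam Moore: $116.23
  Frank Wilson: $109.17
  Grace Jones: $82.30
  Eve Taylor: $22.92
  Frank Jones: $20.87

Top spender: Sam Moore ($116.23)

Sam Moore ($116.23)


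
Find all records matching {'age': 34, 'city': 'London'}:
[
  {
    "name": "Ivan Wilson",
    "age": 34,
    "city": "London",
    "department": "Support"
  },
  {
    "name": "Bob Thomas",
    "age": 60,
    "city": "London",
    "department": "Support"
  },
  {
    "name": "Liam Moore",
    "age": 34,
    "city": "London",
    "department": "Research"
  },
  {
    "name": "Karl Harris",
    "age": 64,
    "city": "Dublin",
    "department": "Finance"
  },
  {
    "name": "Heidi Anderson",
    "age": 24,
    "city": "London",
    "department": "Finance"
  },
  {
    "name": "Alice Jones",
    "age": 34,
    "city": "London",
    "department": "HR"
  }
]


Search criteria: {'age': 34, 'city': 'London'}

Checking 6 records:
  Ivan Wilson: {age: 34, city: London} <-- MATCH
  Bob Thomas: {age: 60, city: London}
  Liam Moore: {age: 34, city: London} <-- MATCH
  Karl Harris: {age: 64, city: Dublin}
  Heidi Anderson: {age: 24, city: London}
  Alice Jones: {age: 34, city: London} <-- MATCH

Matches: ["Ivan Wilson", "Liam Moore", "Alice Jones"]

["Ivan Wilson", "Liam Moore", "Alice Jones"]


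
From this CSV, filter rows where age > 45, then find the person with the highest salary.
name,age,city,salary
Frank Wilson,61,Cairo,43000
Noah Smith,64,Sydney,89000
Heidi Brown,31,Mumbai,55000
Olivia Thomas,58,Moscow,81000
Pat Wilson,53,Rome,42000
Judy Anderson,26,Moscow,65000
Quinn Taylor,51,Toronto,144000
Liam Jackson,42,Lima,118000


Filter: age > 45
Sort by: salary (descending)

Filtered records (5):
  Quinn Taylor, age 51, salary $144000
  Noah Smith, age 64, salary $89000
  Olivia Thomas, age 58, salary $81000
  Frank Wilson, age 61, salary $43000
  Pat Wilson, age 53, salary $42000

Highest salary: Quinn Taylor ($144000)

Quinn Taylor


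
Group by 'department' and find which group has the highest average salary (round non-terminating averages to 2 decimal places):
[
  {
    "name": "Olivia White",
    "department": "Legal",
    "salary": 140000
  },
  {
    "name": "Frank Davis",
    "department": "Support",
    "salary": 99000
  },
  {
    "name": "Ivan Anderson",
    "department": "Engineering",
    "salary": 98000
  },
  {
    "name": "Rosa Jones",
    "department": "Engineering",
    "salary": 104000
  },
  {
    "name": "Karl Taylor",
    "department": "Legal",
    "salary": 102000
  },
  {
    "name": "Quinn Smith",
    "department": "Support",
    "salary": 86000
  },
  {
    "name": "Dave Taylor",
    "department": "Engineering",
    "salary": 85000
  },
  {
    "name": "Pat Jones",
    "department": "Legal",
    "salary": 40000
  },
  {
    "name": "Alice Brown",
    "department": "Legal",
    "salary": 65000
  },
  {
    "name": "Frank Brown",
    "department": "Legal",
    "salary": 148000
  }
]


Group by: department

Groups:
  Engineering: 3 people, avg salary = 287000/3 ≈ $95666.67
  Legal: 5 people, avg salary = 495000/5 = $99000
  Support: 2 people, avg salary = 185000/2 = $92500

Highest average salary: Legal ($99000)

Legal ($99000)


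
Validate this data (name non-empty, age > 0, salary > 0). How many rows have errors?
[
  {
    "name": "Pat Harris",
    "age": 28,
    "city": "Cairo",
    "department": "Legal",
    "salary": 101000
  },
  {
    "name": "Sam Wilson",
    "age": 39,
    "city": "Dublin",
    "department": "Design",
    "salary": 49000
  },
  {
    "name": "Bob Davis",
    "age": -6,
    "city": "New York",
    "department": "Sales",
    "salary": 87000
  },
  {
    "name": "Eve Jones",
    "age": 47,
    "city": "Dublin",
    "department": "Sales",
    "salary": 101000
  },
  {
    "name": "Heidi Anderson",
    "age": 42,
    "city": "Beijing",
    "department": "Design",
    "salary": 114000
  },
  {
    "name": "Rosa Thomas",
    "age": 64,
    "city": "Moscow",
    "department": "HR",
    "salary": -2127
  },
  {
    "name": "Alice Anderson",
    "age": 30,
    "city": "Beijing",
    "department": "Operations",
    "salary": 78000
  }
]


Validating 7 records:
Rules: name non-empty, age > 0, salary > 0

  Row 1 (Pat Harris): OK
  Row 2 (Sam Wilson): OK
  Row 3 (Bob Davis): negative age: -6
  Row 4 (Eve Jones): OK
  Row 5 (Heidi Anderson): OK
  Row 6 (Rosa Thomas): negative salary: -2127
  Row 7 (Alice Anderson): OK

Total errors: 2

2 errors


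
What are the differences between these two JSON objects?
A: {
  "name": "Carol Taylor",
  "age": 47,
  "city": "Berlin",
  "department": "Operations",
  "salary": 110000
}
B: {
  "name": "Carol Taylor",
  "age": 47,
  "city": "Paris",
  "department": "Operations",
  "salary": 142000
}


Comparing each field (in key order):
  name: same
  age: same
  city: DIFFERENT
  department: same
  salary: DIFFERENT
Differences:
  city: Berlin -> Paris
  salary: 110000 -> 142000

2 field(s) changed

2 changes: city, salary


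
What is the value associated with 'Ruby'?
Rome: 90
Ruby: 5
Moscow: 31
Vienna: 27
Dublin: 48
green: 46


Looking up key 'Ruby'
Value: 5

5


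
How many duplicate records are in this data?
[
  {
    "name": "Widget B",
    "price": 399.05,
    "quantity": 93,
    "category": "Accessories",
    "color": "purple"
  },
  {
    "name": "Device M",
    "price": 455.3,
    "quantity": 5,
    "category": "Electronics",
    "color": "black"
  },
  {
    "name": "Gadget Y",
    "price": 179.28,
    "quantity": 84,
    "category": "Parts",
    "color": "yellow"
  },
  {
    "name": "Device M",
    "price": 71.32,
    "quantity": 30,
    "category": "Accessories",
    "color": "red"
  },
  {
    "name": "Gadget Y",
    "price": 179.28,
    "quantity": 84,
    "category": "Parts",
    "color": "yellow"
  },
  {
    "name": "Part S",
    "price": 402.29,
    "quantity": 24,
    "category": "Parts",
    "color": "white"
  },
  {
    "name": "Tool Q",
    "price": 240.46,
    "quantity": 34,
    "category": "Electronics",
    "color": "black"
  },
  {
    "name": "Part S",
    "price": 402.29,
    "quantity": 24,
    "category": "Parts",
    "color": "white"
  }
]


Checking 8 records for duplicates:

  Row 1: Widget B ($399.05, qty 93)
  Row 2: Device M ($455.3, qty 5)
  Row 3: Gadget Y ($179.28, qty 84)
  Row 4: Device M ($71.32, qty 30)
  Row 5: Gadget Y ($179.28, qty 84) <-- DUPLICATE
  Row 6: Part S ($402.29, qty 24)
  Row 7: Tool Q ($240.46, qty 34)
  Row 8: Part S ($402.29, qty 24) <-- DUPLICATE

Duplicates found: 2
Unique records: 6

2 duplicates, 6 unique


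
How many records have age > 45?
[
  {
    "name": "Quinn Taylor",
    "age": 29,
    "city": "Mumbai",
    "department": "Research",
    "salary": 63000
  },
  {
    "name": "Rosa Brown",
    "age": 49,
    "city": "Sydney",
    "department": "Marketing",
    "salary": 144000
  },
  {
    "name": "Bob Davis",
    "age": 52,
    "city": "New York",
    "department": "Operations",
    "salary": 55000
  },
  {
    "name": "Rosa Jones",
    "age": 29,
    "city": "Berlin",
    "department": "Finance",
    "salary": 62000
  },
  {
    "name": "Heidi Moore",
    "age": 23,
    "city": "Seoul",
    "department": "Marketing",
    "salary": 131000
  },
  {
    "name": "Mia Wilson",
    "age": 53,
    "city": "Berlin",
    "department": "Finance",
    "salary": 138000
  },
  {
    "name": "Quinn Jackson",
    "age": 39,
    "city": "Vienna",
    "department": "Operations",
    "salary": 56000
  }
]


Data: 7 records
Condition: age > 45

Checking each record:
  Quinn Taylor: 29
  Rosa Brown: 49 MATCH
  Bob Davis: 52 MATCH
  Rosa Jones: 29
  Heidi Moore: 23
  Mia Wilson: 53 MATCH
  Quinn Jackson: 39

Count: 3

3


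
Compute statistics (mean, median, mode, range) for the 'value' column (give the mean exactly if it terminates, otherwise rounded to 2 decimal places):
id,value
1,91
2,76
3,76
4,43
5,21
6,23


Data: [91, 76, 76, 43, 21, 23]
Count: 6
Sum: 330
Mean: 330/6 = 55
Sorted: [21, 23, 43, 76, 76, 91]
Median: 59.5
Mode: 76 (2 times)
Range: 91 - 21 = 70
Min: 21, Max: 91

mean=55, median=59.5, mode=76, range=70


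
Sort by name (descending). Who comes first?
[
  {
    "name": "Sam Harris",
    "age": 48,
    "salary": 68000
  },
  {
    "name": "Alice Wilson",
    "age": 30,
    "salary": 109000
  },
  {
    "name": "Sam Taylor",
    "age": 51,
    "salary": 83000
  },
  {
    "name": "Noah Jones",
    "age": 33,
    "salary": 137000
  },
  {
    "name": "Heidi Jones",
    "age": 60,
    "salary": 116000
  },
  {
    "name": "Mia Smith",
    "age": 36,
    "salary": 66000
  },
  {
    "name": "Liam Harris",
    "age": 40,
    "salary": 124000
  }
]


Sort by: name (descending)

Sorted order:
  1. Sam Taylor (name = Sam Taylor)
  2. Sam Harris (name = Sam Harris)
  3. Noah Jones (name = Noah Jones)
  4. Mia Smith (name = Mia Smith)
  5. Liam Harris (name = Liam Harris)
  6. Heidi Jones (name = Heidi Jones)
  7. Alice Wilson (name = Alice Wilson)

First: Sam Taylor

Sam Taylor


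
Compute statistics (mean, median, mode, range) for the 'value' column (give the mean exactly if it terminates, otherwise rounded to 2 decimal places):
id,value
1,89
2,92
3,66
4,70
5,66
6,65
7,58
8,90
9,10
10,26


Data: [89, 92, 66, 70, 66, 65, 58, 90, 10, 26]
Count: 10
Sum: 632
Mean: 632/10 = 63.2
Sorted: [10, 26, 58, 65, 66, 66, 70, 89, 90, 92]
Median: 66.0
Mode: 66 (2 times)
Range: 92 - 10 = 82
Min: 10, Max: 92

mean=63.2, median=66.0, mode=66, range=82


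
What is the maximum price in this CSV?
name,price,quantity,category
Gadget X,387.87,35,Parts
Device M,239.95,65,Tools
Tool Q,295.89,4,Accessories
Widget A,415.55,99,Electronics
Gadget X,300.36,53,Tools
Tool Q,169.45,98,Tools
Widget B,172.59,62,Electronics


Computing maximum price:
Values: [387.87, 239.95, 295.89, 415.55, 300.36, 169.45, 172.59]
Max = 415.55

415.55


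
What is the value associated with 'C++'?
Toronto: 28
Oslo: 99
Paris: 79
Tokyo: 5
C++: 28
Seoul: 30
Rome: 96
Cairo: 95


Looking up key 'C++'
Value: 28

28


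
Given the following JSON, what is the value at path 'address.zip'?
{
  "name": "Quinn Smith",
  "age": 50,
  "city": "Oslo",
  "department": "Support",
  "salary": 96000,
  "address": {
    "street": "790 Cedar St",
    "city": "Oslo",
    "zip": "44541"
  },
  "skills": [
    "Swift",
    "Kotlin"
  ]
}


Query: address.zip
Path: address -> zip
Value: 44541

44541


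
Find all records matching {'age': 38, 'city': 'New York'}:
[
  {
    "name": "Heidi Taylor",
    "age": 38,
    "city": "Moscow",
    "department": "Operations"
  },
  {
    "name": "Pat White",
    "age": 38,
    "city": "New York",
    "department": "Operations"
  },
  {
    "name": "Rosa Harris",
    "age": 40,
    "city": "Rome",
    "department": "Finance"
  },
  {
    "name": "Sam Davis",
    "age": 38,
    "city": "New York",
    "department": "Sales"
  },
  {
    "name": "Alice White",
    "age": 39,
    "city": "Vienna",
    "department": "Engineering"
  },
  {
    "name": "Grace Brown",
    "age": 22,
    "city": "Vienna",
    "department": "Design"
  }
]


Search criteria: {'age': 38, 'city': 'New York'}

Checking 6 records:
  Heidi Taylor: {age: 38, city: Moscow}
  Pat White: {age: 38, city: New York} <-- MATCH
  Rosa Harris: {age: 40, city: Rome}
  Sam Davis: {age: 38, city: New York} <-- MATCH
  Alice White: {age: 39, city: Vienna}
  Grace Brown: {age: 22, city: Vienna}

Matches: ["Pat White", "Sam Davis"]

["Pat White", "Sam Davis"]


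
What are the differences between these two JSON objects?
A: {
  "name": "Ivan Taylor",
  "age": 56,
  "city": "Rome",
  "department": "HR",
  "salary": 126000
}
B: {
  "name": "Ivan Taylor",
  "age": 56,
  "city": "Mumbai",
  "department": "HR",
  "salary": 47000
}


Comparing each field (in key order):
  name: same
  age: same
  city: DIFFERENT
  department: same
  salary: DIFFERENT
Differences:
  city: Rome -> Mumbai
  salary: 126000 -> 47000

2 field(s) changed

2 changes: city, salary


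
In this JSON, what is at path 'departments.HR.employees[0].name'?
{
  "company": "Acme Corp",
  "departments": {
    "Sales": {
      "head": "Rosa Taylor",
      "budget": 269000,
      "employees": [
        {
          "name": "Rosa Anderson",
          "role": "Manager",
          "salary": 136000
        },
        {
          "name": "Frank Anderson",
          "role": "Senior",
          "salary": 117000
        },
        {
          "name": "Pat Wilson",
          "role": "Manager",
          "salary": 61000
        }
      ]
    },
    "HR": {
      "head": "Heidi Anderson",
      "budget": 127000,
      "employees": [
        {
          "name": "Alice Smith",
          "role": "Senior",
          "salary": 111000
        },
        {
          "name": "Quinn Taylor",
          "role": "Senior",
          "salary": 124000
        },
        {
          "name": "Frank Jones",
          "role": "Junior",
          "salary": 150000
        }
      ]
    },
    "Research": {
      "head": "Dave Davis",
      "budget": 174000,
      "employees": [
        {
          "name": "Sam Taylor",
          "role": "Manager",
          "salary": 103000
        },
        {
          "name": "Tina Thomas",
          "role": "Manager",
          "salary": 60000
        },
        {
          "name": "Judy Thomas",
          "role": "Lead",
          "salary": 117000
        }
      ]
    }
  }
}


Path: departments.HR.employees[0].name

Navigate:
  -> departments
  -> HR
  -> employees[0].name = 'Alice Smith'

Alice Smith


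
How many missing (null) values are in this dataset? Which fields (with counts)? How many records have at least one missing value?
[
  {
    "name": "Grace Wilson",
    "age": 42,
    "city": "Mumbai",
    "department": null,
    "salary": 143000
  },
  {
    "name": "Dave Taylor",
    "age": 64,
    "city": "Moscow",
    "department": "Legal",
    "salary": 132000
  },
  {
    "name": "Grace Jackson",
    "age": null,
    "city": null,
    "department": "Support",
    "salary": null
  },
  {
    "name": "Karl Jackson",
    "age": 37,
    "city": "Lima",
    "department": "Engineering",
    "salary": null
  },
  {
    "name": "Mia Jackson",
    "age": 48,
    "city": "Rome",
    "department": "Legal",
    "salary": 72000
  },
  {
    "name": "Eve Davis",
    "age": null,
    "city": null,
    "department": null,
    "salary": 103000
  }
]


Checking for missing (null) values in 6 records:

  Grace Wilson: department
  Dave Taylor: complete
  Grace Jackson: age, city, salary
  Karl Jackson: salary
  Mia Jackson: complete
  Eve Davis: age, city, department

Per field:
  name: 0 missing
  age: 2 missing
  city: 2 missing
  department: 2 missing
  salary: 2 missing

Total missing values: 8
Records with any missing: 4

8 missing values (age: 2, city: 2, department: 2, salary: 2); 4 incomplete records


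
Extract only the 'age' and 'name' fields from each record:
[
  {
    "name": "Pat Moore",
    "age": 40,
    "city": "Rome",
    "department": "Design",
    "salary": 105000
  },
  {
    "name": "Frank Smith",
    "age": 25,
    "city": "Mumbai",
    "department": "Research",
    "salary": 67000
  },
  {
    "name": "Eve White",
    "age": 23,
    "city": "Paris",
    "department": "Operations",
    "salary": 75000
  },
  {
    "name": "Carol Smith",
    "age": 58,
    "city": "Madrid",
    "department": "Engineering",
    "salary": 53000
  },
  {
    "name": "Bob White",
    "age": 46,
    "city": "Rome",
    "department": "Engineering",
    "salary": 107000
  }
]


Original: 5 records with fields: name, age, city, department, salary
Keep: ['age', 'name']
Drop: ['city', 'department', 'salary']
Result: 5 records, 2 fields each

[
  {
    "age": 40,
    "name": "Pat Moore"
  },
  {
    "age": 25,
    "name": "Frank Smith"
  },
  {
    "age": 23,
    "name": "Eve White"
  },
  {
    "age": 58,
    "name": "Carol Smith"
  },
  {
    "age": 46,
    "name": "Bob White"
  }
]


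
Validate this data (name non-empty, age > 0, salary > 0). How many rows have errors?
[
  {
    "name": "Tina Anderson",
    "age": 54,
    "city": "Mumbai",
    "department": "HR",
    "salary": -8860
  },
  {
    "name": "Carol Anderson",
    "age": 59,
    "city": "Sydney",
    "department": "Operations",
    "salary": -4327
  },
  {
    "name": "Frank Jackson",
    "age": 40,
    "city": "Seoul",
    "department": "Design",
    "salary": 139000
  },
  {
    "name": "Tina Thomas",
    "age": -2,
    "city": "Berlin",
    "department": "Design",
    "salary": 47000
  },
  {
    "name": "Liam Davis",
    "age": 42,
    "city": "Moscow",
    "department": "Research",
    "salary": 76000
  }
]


Validating 5 records:
Rules: name non-empty, age > 0, salary > 0

  Row 1 (Tina Anderson): negative salary: -8860
  Row 2 (Carol Anderson): negative salary: -4327
  Row 3 (Frank Jackson): OK
  Row 4 (Tina Thomas): negative age: -2
  Row 5 (Liam Davis): OK

Total errors: 3

3 errors


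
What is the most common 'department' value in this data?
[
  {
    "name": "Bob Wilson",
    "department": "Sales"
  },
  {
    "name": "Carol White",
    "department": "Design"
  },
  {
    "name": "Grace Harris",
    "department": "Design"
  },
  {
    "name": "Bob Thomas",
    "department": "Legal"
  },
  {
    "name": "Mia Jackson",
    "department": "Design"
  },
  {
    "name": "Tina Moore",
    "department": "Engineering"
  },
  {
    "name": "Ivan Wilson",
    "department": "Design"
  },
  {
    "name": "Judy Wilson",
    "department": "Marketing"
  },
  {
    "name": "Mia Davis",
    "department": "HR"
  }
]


Counting 'department' values across 9 records:

  Design: 4 ####
  Sales: 1 #
  Legal: 1 #
  Engineering: 1 #
  Marketing: 1 #
  HR: 1 #

Most common: Design (4 times)

Design (4 times)


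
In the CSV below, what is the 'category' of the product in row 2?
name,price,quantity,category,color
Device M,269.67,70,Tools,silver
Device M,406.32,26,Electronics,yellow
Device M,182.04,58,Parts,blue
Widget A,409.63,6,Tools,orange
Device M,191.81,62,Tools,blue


Query: Row 2 ('Device M'), column 'category'
Value: Electronics

Electronics


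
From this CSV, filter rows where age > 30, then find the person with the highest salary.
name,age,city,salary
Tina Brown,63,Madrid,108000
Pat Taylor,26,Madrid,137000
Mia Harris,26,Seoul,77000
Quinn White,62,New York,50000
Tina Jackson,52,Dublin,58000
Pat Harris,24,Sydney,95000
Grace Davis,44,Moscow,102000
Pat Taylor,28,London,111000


Filter: age > 30
Sort by: salary (descending)

Filtered records (4):
  Tina Brown, age 63, salary $108000
  Grace Davis, age 44, salary $102000
  Tina Jackson, age 52, salary $58000
  Quinn White, age 62, salary $50000

Highest salary: Tina Brown ($108000)

Tina Brown


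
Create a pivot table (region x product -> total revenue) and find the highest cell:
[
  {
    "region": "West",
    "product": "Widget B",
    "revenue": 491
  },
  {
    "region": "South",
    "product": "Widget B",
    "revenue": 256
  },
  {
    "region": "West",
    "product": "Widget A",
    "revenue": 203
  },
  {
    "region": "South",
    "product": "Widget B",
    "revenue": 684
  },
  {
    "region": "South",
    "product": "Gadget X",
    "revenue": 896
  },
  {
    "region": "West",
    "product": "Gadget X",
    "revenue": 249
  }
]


Pivot: region (rows) x product (columns) -> total revenue

     Gadget X      Widget A      Widget B    
South          896             0           940  
West           249           203           491  

Highest: South / Widget B = $940

South / Widget B = $940


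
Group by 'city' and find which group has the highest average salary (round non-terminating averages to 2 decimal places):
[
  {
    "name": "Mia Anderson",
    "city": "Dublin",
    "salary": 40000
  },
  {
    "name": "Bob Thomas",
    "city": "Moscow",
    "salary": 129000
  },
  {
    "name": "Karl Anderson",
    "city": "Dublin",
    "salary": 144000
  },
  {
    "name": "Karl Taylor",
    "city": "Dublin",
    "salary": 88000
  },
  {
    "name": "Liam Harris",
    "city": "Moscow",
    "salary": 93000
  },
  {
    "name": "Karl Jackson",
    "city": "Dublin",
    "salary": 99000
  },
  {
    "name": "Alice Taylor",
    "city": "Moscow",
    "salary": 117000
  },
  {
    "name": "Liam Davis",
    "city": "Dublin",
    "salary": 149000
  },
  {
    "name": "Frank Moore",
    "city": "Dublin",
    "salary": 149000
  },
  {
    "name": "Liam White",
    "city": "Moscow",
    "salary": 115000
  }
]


Group by: city

Groups:
  Dublin: 6 people, avg salary = 669000/6 = $111500
  Moscow: 4 people, avg salary = 454000/4 = $113500

Highest average salary: Moscow ($113500)

Moscow ($113500)


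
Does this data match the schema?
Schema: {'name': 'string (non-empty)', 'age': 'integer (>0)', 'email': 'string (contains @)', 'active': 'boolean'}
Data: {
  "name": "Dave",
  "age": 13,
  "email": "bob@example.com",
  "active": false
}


Validating each field against schema:
  name: OK (non-empty string)
  age: OK (positive integer)
  email: OK (string with @)
  active: OK (boolean)

Result: VALID

VALID


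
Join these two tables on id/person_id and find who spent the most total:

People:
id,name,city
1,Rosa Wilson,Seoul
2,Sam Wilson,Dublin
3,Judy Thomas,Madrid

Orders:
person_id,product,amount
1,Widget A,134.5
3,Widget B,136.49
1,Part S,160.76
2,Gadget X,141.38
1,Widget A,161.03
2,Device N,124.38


Join on: people.id = orders.person_id

Joined rows:
  Rosa Wilson (Seoul) bought Widget A for $134.5
  Judy Thomas (Madrid) bought Widget B for $136.49
  Rosa Wilson (Seoul) bought Part S for $160.76
  Sam Wilson (Dublin) bought Gadget X for $141.38
  Rosa Wilson (Seoul) bought Widget A for $161.03
  Sam Wilson (Dublin) bought Device N for $124.38

Total per person:
  Rosa Wilson: $456.29
  Sam Wilson: $265.76
  Judy Thomas: $136.49

Top spender: Rosa Wilson ($456.29)

Rosa Wilson ($456.29)


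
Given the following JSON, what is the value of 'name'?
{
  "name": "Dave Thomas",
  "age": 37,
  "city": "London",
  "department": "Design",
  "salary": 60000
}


Looking up field 'name'
Value: Dave Thomas

Dave Thomas


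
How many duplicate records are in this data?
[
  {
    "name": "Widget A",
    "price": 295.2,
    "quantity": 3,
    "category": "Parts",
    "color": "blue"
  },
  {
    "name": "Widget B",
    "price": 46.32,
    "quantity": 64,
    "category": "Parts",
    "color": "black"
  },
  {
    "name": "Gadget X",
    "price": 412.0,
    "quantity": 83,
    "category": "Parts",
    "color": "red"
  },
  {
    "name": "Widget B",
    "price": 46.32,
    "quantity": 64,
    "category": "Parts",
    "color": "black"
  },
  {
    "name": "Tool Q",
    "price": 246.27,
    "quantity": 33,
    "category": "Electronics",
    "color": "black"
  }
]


Checking 5 records for duplicates:

  Row 1: Widget A ($295.2, qty 3)
  Row 2: Widget B ($46.32, qty 64)
  Row 3: Gadget X ($412.0, qty 83)
  Row 4: Widget B ($46.32, qty 64) <-- DUPLICATE
  Row 5: Tool Q ($246.27, qty 33)

Duplicates found: 1
Unique records: 4

1 duplicates, 4 unique


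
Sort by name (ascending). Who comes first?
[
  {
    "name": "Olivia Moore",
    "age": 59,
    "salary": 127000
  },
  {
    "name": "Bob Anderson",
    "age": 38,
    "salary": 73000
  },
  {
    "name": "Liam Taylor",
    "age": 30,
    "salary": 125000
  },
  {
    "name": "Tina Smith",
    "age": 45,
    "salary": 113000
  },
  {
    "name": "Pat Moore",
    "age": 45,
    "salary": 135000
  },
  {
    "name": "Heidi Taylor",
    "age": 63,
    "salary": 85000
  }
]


Sort by: name (ascending)

Sorted order:
  1. Bob Anderson (name = Bob Anderson)
  2. Heidi Taylor (name = Heidi Taylor)
  3. Liam Taylor (name = Liam Taylor)
  4. Olivia Moore (name = Olivia Moore)
  5. Pat Moore (name = Pat Moore)
  6. Tina Smith (name = Tina Smith)

First: Bob Anderson

Bob Anderson


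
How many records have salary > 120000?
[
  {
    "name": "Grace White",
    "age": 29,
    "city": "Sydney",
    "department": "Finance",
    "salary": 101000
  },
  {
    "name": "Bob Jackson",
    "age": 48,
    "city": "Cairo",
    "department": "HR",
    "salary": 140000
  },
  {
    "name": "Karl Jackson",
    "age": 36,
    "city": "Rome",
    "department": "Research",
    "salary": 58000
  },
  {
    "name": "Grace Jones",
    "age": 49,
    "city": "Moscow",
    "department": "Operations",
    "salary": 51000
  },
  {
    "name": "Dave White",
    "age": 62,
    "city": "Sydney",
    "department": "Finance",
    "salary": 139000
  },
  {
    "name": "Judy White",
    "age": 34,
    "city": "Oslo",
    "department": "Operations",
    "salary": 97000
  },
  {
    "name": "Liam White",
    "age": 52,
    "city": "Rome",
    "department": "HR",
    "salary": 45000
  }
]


Data: 7 records
Condition: salary > 120000

Checking each record:
  Grace White: 101000
  Bob Jackson: 140000 MATCH
  Karl Jackson: 58000
  Grace Jones: 51000
  Dave White: 139000 MATCH
  Judy White: 97000
  Liam White: 45000

Count: 2

2


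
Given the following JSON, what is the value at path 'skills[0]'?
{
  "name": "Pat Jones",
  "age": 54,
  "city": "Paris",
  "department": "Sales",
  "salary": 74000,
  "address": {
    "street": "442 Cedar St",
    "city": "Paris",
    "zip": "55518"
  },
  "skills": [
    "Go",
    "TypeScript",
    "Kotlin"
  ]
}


Query: skills[0]
Path: skills -> first element
Value: Go

Go


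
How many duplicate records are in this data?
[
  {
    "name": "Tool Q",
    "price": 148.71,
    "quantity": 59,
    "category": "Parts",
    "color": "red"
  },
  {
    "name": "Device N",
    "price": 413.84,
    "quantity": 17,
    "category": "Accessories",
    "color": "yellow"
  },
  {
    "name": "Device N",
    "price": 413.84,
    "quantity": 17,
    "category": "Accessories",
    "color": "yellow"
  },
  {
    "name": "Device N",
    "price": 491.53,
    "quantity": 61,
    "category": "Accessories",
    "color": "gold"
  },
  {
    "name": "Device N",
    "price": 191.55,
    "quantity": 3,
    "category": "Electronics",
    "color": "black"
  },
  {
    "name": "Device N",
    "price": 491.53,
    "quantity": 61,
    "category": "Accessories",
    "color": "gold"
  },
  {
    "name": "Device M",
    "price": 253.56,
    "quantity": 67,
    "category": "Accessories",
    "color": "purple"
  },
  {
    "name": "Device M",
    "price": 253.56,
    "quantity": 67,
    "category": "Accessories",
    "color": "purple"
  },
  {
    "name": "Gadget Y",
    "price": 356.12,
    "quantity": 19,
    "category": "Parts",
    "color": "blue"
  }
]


Checking 9 records for duplicates:

  Row 1: Tool Q ($148.71, qty 59)
  Row 2: Device N ($413.84, qty 17)
  Row 3: Device N ($413.84, qty 17) <-- DUPLICATE
  Row 4: Device N ($491.53, qty 61)
  Row 5: Device N ($191.55, qty 3)
  Row 6: Device N ($491.53, qty 61) <-- DUPLICATE
  Row 7: Device M ($253.56, qty 67)
  Row 8: Device M ($253.56, qty 67) <-- DUPLICATE
  Row 9: Gadget Y ($356.12, qty 19)

Duplicates found: 3
Unique records: 6

3 duplicates, 6 unique


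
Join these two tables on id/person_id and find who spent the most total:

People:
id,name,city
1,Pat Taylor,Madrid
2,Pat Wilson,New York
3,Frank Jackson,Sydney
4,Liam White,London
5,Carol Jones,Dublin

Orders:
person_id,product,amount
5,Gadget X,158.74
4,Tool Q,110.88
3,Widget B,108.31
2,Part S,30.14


Join on: people.id = orders.person_id

Joined rows:
  Carol Jones (Dublin) bought Gadget X for $158.74
  Liam White (London) bought Tool Q for $110.88
  Frank Jackson (Sydney) bought Widget B for $108.31
  Pat Wilson (New York) bought Part S for $30.14

Total per person:
  Carol Jones: $158.74
  Liam White: $110.88
  Frank Jackson: $108.31
  Pat Wilson: $30.14

Top spender: Carol Jones ($158.74)

Carol Jones ($158.74)


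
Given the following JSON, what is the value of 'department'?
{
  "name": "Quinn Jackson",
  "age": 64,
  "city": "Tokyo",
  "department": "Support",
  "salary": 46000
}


Looking up field 'department'
Value: Support

Support


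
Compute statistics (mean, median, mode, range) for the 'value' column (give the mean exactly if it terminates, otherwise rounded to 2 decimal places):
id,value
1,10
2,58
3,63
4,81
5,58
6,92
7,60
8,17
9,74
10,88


Data: [10, 58, 63, 81, 58, 92, 60, 17, 74, 88]
Count: 10
Sum: 601
Mean: 601/10 = 60.1
Sorted: [10, 17, 58, 58, 60, 63, 74, 81, 88, 92]
Median: 61.5
Mode: 58 (2 times)
Range: 92 - 10 = 82
Min: 10, Max: 92

mean=60.1, median=61.5, mode=58, range=82


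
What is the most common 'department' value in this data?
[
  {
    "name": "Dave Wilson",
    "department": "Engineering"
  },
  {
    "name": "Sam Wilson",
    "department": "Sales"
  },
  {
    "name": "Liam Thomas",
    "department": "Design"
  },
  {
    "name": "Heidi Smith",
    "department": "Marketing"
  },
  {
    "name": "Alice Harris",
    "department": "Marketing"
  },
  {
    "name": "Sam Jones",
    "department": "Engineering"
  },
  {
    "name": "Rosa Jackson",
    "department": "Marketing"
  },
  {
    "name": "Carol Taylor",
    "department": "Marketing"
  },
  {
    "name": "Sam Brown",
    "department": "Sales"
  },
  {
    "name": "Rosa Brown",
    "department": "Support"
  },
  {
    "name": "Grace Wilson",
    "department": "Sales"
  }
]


Counting 'department' values across 11 records:

  Marketing: 4 ####
  Sales: 3 ###
  Engineering: 2 ##
  Design: 1 #
  Support: 1 #

Most common: Marketing (4 times)

Marketing (4 times)


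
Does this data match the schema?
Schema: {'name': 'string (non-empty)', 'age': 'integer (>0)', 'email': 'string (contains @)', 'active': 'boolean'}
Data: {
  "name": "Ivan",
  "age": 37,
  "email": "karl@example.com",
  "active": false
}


Validating each field against schema:
  name: OK (non-empty string)
  age: OK (positive integer)
  email: OK (string with @)
  active: OK (boolean)

Result: VALID

VALID


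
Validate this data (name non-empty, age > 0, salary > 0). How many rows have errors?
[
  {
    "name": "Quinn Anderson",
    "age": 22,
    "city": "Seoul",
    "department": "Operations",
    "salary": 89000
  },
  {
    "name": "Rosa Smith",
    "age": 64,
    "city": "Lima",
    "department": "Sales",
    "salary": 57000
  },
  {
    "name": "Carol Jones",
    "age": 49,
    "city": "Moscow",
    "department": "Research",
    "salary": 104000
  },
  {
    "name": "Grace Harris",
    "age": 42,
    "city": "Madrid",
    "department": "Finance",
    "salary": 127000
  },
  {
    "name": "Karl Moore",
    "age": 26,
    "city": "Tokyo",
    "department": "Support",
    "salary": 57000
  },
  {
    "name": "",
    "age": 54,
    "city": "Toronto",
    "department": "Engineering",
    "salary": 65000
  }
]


Validating 6 records:
Rules: name non-empty, age > 0, salary > 0

  Row 1 (Quinn Anderson): OK
  Row 2 (Rosa Smith): OK
  Row 3 (Carol Jones): OK
  Row 4 (Grace Harris): OK
  Row 5 (Karl Moore): OK
  Row 6 (???): empty name

Total errors: 1

1 errors


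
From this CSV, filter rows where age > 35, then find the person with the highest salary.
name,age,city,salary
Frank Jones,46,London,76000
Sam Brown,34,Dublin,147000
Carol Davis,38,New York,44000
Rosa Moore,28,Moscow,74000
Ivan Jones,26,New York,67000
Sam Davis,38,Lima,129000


Filter: age > 35
Sort by: salary (descending)

Filtered records (3):
  Sam Davis, age 38, salary $129000
  Frank Jones, age 46, salary $76000
  Carol Davis, age 38, salary $44000

Highest salary: Sam Davis ($129000)

Sam Davis


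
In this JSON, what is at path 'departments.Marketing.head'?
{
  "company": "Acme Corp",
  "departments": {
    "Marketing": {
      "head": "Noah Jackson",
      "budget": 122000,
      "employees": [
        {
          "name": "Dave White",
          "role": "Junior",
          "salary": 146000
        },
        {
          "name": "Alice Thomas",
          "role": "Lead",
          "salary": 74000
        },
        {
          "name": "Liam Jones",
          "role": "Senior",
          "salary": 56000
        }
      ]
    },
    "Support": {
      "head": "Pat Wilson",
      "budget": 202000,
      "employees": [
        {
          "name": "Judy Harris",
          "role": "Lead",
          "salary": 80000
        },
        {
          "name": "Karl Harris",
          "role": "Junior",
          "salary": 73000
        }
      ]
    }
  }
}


Path: departments.Marketing.head

Navigate:
  -> departments
  -> Marketing
  -> head = 'Noah Jackson'

Noah Jackson


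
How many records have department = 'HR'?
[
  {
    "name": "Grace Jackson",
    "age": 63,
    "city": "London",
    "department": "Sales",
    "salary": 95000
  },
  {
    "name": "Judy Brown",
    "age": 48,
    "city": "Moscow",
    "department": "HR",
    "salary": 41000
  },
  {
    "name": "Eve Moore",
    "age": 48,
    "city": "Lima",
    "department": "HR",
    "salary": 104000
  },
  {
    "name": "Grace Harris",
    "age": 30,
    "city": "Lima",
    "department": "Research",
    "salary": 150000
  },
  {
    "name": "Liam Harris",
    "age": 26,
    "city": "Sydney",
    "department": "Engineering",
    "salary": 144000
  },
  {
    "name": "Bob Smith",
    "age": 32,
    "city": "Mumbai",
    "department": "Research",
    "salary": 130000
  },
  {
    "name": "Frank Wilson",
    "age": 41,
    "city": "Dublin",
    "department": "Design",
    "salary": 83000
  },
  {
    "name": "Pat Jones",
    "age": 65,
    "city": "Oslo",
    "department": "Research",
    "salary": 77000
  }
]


Data: 8 records
Condition: department = 'HR'

Checking each record:
  Grace Jackson: Sales
  Judy Brown: HR MATCH
  Eve Moore: HR MATCH
  Grace Harris: Research
  Liam Harris: Engineering
  Bob Smith: Research
  Frank Wilson: Design
  Pat Jones: Research

Count: 2

2


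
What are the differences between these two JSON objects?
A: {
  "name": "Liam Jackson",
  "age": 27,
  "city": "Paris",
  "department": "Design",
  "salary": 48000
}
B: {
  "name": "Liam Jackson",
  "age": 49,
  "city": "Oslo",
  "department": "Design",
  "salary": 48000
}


Comparing each field (in key order):
  name: same
  age: DIFFERENT
  city: DIFFERENT
  department: same
  salary: same
Differences:
  age: 27 -> 49
  city: Paris -> Oslo

2 field(s) changed

2 changes: age, city


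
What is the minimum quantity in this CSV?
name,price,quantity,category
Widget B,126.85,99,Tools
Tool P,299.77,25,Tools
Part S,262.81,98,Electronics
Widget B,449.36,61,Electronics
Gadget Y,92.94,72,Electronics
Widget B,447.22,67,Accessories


Computing minimum quantity:
Values: [99, 25, 98, 61, 72, 67]
Min = 25

25


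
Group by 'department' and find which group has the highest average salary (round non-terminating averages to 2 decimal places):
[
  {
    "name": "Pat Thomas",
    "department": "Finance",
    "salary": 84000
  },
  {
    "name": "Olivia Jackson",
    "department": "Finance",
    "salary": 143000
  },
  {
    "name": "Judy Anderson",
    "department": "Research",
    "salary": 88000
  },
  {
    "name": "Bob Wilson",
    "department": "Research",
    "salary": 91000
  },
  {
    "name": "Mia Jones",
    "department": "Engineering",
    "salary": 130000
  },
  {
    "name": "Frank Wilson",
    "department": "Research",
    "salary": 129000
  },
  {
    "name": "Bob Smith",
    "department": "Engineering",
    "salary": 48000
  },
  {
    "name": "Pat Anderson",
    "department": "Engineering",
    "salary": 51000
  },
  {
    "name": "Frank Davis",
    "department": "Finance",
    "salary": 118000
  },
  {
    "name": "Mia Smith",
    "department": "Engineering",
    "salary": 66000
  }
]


Group by: department

Groups:
  Engineering: 4 people, avg salary = 295000/4 = $73750
  Finance: 3 people, avg salary = 345000/3 = $115000
  Research: 3 people, avg salary = 308000/3 ≈ $102666.67

Highest average salary: Finance ($115000)

Finance ($115000)
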